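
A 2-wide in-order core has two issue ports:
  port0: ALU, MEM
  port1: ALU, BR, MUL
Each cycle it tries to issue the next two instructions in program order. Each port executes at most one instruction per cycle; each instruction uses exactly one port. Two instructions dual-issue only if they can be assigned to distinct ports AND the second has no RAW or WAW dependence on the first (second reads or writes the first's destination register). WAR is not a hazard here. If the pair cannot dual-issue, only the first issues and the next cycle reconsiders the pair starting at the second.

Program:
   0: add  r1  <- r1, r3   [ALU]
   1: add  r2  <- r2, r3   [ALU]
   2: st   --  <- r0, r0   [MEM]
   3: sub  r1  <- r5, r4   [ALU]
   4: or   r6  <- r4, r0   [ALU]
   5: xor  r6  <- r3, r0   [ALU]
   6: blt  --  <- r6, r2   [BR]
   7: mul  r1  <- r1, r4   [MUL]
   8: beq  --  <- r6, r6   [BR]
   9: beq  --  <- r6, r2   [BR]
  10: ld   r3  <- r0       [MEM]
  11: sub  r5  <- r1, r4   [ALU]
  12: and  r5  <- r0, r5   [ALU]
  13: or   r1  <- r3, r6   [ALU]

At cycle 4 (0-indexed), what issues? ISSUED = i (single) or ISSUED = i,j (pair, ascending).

ISSUED = 6

  cy0 -> i0+i1 (add;add) 2-wide
  cy1 -> i2+i3 (st;sub) 2-wide
  cy2 -> i4 (or) WAW r6
  cy3 -> i5 (xor) RAW r6
  cy4 -> i6 (blt) no-port BR/MUL
  cy5 -> i7 (mul) no-port MUL/BR
  cy6 -> i8 (beq) no-port BR/BR
  cy7 -> i9+i10 (beq;ld) 2-wide
  cy8 -> i11 (sub) RAW+WAW r5
  cy9 -> i12+i13 (and;or) 2-wide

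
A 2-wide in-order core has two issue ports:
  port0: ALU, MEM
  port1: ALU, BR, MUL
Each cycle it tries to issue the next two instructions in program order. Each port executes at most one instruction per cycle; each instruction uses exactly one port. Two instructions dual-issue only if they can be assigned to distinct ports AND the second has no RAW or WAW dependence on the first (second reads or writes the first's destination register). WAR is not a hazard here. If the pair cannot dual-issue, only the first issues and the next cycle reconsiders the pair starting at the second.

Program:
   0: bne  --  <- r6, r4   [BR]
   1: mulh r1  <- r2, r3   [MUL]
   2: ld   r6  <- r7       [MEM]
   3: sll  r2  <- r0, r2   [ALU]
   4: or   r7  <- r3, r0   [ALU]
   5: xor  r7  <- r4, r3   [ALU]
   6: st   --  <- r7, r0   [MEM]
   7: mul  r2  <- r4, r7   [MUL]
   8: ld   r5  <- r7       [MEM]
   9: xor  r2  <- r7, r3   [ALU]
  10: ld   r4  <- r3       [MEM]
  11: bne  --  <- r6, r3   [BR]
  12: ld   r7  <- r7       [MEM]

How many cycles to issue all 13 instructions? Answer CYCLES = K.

CYCLES = 8

c0: i0 bne.BR  no-port BR/MUL
c1: i1,i2 mulh.MUL+ld.MEM  2-wide
c2: i3,i4 sll.ALU+or.ALU  2-wide
c3: i5 xor.ALU  RAW r7
c4: i6,i7 st.MEM+mul.MUL  2-wide
c5: i8,i9 ld.MEM+xor.ALU  2-wide
c6: i10,i11 ld.MEM+bne.BR  2-wide
c7: i12 ld.MEM  tail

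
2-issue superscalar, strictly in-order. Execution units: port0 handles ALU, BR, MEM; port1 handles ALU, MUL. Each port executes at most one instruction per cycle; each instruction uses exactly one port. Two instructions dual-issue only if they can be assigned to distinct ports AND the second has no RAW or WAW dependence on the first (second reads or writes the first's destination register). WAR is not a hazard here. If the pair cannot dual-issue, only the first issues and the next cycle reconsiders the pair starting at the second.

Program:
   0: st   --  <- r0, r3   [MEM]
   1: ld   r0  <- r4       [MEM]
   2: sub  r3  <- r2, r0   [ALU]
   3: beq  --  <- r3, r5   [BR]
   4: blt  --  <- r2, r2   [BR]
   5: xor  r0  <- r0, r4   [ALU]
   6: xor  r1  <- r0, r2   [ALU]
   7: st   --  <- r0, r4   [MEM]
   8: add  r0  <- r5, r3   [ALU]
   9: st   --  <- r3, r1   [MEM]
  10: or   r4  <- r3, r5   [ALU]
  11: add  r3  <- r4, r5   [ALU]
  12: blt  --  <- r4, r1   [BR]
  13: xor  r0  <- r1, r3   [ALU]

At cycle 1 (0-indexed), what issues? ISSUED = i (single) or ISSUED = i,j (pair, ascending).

#0 head=0: st.MEM i0 no-port MEM/MEM
#1 head=1: ld.MEM i1 RAW r0
#2 head=2: sub.ALU i2 RAW r3
#3 head=3: beq.BR i3 no-port BR/BR
#4 head=4: blt.BR;xor.ALU i4&i5 2-wide
#5 head=6: xor.ALU;st.MEM i6&i7 2-wide
#6 head=8: add.ALU;st.MEM i8&i9 2-wide
#7 head=10: or.ALU i10 RAW r4
#8 head=11: add.ALU;blt.BR i11&i12 2-wide
#9 head=13: xor.ALU i13 tail

ISSUED = 1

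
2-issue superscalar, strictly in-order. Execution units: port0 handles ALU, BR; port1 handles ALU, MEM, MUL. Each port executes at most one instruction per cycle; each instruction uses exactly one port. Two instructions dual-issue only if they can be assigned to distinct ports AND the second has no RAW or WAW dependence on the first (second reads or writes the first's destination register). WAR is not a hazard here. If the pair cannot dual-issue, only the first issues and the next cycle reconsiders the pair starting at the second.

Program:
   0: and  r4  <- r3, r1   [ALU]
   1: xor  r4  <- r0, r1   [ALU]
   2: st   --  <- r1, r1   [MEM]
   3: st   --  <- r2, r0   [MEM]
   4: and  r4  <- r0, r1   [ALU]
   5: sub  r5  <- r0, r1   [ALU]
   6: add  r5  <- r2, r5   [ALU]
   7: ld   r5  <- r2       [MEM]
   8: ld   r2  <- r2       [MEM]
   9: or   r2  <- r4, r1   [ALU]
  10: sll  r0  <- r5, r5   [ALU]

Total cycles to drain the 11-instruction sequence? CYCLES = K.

CYCLES = 8

t=0 i0:and.ALU ; WAW r4
t=1 i1+i2:xor.ALU st.MEM ; dual
t=2 i3+i4:st.MEM and.ALU ; dual
t=3 i5:sub.ALU ; RAW+WAW r5
t=4 i6:add.ALU ; WAW r5
t=5 i7:ld.MEM ; no-port MEM/MEM
t=6 i8:ld.MEM ; WAW r2
t=7 i9+i10:or.ALU sll.ALU ; dual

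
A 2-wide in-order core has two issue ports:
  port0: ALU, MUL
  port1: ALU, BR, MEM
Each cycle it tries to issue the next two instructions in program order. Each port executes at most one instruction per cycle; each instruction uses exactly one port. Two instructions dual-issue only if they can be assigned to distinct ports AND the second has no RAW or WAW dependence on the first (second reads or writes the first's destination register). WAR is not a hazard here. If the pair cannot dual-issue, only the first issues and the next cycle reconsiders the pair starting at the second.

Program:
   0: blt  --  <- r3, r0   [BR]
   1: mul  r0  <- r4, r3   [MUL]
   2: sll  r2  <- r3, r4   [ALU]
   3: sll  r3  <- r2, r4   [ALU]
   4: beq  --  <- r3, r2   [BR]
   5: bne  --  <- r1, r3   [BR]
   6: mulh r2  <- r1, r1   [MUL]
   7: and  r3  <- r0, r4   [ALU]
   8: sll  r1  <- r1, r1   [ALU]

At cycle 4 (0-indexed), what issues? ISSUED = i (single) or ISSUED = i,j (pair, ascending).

ISSUED = 5,6

c0: i0,i1 blt/mul  2-wide
c1: i2 sll  RAW r2
c2: i3 sll  RAW r3
c3: i4 beq  no-port BR/BR
c4: i5,i6 bne/mulh  2-wide
c5: i7,i8 and/sll  2-wide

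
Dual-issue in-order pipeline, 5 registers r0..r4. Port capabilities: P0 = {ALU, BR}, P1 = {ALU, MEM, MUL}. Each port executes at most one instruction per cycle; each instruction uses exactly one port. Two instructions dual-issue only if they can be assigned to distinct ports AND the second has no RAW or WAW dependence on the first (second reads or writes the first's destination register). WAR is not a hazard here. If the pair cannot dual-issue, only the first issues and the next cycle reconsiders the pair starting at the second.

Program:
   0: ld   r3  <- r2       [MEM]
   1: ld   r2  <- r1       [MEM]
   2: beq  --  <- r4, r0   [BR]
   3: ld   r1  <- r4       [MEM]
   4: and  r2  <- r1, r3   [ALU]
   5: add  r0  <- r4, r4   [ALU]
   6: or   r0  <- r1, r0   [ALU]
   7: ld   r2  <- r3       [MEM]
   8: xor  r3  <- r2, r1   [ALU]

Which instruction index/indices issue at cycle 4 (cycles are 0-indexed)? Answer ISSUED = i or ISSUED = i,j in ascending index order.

#0 head=0: ld.MEM i0 no-port MEM/MEM
#1 head=1: ld.MEM+beq.BR i1,i2 dual
#2 head=3: ld.MEM i3 RAW r1
#3 head=4: and.ALU+add.ALU i4,i5 dual
#4 head=6: or.ALU+ld.MEM i6,i7 dual
#5 head=8: xor.ALU i8 tail

ISSUED = 6,7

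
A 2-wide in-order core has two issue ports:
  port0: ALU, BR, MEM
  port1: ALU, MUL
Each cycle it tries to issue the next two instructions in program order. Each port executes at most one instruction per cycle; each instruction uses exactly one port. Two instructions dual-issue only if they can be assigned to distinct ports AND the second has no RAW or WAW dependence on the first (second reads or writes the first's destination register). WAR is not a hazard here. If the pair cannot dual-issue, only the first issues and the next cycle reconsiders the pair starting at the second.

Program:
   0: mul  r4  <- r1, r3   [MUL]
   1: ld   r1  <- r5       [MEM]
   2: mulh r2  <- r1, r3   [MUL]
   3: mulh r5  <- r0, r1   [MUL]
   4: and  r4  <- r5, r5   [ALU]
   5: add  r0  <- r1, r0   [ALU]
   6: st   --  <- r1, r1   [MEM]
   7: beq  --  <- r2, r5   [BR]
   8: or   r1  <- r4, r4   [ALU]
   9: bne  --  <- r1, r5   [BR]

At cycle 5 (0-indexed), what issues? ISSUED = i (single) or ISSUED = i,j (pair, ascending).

c0: i0+i1 mul.MUL+ld.MEM  2-wide
c1: i2 mulh.MUL  no-port MUL/MUL
c2: i3 mulh.MUL  RAW r5
c3: i4+i5 and.ALU+add.ALU  2-wide
c4: i6 st.MEM  no-port MEM/BR
c5: i7+i8 beq.BR+or.ALU  2-wide
c6: i9 bne.BR  tail

ISSUED = 7,8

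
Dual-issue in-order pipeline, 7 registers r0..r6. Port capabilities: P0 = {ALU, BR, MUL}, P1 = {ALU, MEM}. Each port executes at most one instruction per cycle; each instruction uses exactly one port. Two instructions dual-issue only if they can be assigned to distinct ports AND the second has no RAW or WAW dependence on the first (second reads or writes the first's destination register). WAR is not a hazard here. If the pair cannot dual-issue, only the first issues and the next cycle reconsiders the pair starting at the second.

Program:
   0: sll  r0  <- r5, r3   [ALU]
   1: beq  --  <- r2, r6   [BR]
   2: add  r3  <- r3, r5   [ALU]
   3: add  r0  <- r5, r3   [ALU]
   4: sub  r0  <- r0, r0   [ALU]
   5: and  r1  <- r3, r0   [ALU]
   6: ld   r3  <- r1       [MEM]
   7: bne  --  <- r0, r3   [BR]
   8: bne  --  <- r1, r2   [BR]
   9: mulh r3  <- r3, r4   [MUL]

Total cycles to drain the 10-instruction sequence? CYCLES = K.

CYCLES = 9

t=0 i0+i1:sll.ALU;beq.BR ; 2-wide
t=1 i2:add.ALU ; RAW r3
t=2 i3:add.ALU ; RAW+WAW r0
t=3 i4:sub.ALU ; RAW r0
t=4 i5:and.ALU ; RAW r1
t=5 i6:ld.MEM ; RAW r3
t=6 i7:bne.BR ; no-port BR/BR
t=7 i8:bne.BR ; no-port BR/MUL
t=8 i9:mulh.MUL ; tail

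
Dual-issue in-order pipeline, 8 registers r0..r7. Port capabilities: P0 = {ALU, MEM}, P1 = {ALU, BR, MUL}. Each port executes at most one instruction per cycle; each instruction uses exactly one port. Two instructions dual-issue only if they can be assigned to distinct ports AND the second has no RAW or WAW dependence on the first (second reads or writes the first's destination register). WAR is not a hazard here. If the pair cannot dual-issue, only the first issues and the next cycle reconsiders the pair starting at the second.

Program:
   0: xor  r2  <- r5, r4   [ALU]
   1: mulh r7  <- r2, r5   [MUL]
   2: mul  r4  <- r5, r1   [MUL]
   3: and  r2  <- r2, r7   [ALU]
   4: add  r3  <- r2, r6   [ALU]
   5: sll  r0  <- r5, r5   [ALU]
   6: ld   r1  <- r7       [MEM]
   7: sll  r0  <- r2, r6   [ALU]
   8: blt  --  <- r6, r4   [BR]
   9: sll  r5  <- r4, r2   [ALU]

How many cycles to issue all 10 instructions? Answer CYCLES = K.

#0 head=0: xor i0 RAW r2
#1 head=1: mulh i1 no-port MUL/MUL
#2 head=2: mul/and i2+i3 dual
#3 head=4: add/sll i4+i5 dual
#4 head=6: ld/sll i6+i7 dual
#5 head=8: blt/sll i8+i9 dual

CYCLES = 6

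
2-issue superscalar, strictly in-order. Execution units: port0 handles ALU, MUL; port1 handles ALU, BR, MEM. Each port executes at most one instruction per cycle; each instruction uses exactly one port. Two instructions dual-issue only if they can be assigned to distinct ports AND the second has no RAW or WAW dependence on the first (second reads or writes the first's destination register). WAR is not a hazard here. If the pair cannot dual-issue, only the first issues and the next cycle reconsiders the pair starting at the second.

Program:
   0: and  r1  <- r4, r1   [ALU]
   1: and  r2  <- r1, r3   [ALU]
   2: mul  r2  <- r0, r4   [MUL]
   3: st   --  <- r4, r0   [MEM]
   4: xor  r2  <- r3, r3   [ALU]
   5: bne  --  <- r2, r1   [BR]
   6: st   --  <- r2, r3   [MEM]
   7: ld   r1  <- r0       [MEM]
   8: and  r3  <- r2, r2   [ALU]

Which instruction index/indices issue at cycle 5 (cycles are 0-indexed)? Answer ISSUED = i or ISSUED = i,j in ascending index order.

c0: i0 and.ALU  RAW r1
c1: i1 and.ALU  WAW r2
c2: i2&i3 mul.MUL;st.MEM  pair
c3: i4 xor.ALU  RAW r2
c4: i5 bne.BR  no-port BR/MEM
c5: i6 st.MEM  no-port MEM/MEM
c6: i7&i8 ld.MEM;and.ALU  pair

ISSUED = 6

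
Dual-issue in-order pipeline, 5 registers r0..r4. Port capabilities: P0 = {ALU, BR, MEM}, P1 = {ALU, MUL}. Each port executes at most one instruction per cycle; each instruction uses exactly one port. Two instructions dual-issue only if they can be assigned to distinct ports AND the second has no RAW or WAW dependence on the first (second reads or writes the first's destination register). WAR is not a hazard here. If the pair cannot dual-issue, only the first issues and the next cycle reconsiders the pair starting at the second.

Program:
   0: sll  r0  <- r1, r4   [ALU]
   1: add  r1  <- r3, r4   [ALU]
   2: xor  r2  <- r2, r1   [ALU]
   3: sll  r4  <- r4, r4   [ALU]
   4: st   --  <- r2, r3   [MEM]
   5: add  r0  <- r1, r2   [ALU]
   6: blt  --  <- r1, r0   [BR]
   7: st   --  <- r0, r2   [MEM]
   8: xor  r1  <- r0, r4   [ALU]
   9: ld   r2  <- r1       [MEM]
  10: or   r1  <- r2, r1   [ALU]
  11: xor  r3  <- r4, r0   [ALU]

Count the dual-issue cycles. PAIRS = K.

t=0 i0&i1:sll.ALU add.ALU ; dual
t=1 i2&i3:xor.ALU sll.ALU ; dual
t=2 i4&i5:st.MEM add.ALU ; dual
t=3 i6:blt.BR ; no-port BR/MEM
t=4 i7&i8:st.MEM xor.ALU ; dual
t=5 i9:ld.MEM ; RAW r2
t=6 i10&i11:or.ALU xor.ALU ; dual

PAIRS = 5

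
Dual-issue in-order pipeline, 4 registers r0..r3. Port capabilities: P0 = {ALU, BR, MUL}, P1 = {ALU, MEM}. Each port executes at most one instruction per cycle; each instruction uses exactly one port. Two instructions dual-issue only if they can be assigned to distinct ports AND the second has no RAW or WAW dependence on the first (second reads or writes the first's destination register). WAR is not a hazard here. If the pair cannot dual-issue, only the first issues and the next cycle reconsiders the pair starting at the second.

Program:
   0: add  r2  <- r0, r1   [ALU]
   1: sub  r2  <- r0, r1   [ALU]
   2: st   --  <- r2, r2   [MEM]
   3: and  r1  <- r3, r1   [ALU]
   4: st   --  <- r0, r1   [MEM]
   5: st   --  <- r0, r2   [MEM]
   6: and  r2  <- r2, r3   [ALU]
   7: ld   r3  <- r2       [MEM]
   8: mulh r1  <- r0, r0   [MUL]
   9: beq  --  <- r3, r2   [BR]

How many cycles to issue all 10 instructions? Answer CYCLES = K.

t=0 i0:add.ALU ; WAW r2
t=1 i1:sub.ALU ; RAW r2
t=2 i2/i3:st.MEM/and.ALU ; 2-wide
t=3 i4:st.MEM ; no-port MEM/MEM
t=4 i5/i6:st.MEM/and.ALU ; 2-wide
t=5 i7/i8:ld.MEM/mulh.MUL ; 2-wide
t=6 i9:beq.BR ; tail

CYCLES = 7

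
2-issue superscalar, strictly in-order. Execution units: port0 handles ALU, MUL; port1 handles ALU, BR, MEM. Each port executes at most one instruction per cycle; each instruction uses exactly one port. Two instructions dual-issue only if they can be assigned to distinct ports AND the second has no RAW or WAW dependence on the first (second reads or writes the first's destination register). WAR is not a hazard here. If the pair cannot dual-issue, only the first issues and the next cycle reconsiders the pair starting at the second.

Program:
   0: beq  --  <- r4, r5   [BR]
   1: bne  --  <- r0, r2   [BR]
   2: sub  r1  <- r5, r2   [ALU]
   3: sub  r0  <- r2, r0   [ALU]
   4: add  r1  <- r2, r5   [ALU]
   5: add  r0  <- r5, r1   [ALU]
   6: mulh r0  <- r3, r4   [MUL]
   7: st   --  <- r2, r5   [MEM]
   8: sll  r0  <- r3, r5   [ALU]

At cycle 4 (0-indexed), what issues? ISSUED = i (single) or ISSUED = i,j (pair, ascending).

t=0 i0:beq ; no-port BR/BR
t=1 i1,i2:bne sub ; 2-wide
t=2 i3,i4:sub add ; 2-wide
t=3 i5:add ; WAW r0
t=4 i6,i7:mulh st ; 2-wide
t=5 i8:sll ; tail

ISSUED = 6,7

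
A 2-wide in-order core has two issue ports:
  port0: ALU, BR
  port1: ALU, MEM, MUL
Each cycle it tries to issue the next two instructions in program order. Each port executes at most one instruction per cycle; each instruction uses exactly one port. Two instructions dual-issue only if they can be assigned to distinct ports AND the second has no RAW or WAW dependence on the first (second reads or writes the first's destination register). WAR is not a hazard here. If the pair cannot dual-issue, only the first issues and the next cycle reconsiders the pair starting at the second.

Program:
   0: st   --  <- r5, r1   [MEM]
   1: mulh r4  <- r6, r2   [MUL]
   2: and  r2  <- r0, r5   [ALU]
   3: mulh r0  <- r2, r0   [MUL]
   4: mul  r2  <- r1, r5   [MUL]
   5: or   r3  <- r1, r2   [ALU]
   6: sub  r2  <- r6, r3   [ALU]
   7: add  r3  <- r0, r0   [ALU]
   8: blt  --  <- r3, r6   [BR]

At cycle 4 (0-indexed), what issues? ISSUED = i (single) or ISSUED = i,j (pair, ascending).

t=0 i0:st ; no-port MEM/MUL
t=1 i1,i2:mulh and ; dual
t=2 i3:mulh ; no-port MUL/MUL
t=3 i4:mul ; RAW r2
t=4 i5:or ; RAW r3
t=5 i6,i7:sub add ; dual
t=6 i8:blt ; tail

ISSUED = 5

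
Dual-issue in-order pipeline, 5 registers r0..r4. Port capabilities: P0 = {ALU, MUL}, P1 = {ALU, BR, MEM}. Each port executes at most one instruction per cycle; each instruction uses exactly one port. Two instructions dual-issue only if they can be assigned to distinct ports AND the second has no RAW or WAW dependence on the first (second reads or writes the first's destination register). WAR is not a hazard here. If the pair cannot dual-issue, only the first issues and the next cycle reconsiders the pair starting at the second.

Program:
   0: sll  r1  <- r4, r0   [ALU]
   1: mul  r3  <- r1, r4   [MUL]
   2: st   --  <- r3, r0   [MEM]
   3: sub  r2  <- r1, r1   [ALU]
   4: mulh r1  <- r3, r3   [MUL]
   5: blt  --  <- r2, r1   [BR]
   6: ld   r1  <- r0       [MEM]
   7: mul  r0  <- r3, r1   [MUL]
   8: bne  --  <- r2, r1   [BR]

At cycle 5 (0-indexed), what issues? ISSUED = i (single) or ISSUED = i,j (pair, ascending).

ISSUED = 6

[0] i0  sll.ALU  -- RAW r1
[1] i1  mul.MUL  -- RAW r3
[2] i2+i3  st.MEM+sub.ALU  -- pair
[3] i4  mulh.MUL  -- RAW r1
[4] i5  blt.BR  -- no-port BR/MEM
[5] i6  ld.MEM  -- RAW r1
[6] i7+i8  mul.MUL+bne.BR  -- pair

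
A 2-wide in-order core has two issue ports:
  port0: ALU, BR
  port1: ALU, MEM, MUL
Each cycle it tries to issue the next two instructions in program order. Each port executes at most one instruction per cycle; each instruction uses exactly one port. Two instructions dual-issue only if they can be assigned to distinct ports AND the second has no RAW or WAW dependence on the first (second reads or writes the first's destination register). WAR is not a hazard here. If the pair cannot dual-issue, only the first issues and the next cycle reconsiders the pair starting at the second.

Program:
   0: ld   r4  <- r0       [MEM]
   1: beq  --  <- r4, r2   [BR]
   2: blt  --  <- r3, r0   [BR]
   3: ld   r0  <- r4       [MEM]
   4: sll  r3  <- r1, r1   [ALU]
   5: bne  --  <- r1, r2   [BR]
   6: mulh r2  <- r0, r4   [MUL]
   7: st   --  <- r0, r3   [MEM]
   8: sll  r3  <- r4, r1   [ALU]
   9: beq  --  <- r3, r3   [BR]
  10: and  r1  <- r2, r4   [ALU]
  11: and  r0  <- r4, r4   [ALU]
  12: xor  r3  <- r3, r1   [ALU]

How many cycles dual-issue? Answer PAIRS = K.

PAIRS = 5

#0 head=0: ld i0 RAW r4
#1 head=1: beq i1 no-port BR/BR
#2 head=2: blt/ld i2+i3 pair
#3 head=4: sll/bne i4+i5 pair
#4 head=6: mulh i6 no-port MUL/MEM
#5 head=7: st/sll i7+i8 pair
#6 head=9: beq/and i9+i10 pair
#7 head=11: and/xor i11+i12 pair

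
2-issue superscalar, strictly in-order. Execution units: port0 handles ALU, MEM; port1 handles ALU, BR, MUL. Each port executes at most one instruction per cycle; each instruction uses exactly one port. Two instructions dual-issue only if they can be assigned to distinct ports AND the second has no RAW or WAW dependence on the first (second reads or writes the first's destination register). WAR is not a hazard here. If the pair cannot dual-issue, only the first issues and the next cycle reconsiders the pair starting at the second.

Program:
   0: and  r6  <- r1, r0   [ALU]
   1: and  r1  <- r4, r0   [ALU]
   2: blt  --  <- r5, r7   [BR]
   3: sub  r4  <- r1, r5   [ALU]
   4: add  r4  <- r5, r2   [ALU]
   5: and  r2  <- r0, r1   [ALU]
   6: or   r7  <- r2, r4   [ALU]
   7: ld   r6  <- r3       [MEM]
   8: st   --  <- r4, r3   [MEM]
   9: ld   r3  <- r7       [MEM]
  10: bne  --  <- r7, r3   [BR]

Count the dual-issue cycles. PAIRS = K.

[0] i0+i1  and.ALU;and.ALU  -- pair
[1] i2+i3  blt.BR;sub.ALU  -- pair
[2] i4+i5  add.ALU;and.ALU  -- pair
[3] i6+i7  or.ALU;ld.MEM  -- pair
[4] i8  st.MEM  -- no-port MEM/MEM
[5] i9  ld.MEM  -- RAW r3
[6] i10  bne.BR  -- tail

PAIRS = 4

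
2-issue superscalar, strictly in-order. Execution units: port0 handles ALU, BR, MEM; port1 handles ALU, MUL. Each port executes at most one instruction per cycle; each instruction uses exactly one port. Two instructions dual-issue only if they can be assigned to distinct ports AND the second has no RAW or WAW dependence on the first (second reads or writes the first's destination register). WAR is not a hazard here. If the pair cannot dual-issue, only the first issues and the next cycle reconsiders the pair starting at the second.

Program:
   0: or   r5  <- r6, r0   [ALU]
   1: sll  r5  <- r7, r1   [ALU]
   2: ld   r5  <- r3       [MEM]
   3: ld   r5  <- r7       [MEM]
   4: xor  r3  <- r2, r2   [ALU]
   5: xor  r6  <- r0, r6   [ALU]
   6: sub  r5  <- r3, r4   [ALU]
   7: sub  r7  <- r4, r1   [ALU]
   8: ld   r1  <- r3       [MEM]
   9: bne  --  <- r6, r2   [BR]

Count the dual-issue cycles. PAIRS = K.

PAIRS = 3

c0: i0 or  WAW r5
c1: i1 sll  WAW r5
c2: i2 ld  no-port MEM/MEM
c3: i3+i4 ld+xor  2-wide
c4: i5+i6 xor+sub  2-wide
c5: i7+i8 sub+ld  2-wide
c6: i9 bne  tail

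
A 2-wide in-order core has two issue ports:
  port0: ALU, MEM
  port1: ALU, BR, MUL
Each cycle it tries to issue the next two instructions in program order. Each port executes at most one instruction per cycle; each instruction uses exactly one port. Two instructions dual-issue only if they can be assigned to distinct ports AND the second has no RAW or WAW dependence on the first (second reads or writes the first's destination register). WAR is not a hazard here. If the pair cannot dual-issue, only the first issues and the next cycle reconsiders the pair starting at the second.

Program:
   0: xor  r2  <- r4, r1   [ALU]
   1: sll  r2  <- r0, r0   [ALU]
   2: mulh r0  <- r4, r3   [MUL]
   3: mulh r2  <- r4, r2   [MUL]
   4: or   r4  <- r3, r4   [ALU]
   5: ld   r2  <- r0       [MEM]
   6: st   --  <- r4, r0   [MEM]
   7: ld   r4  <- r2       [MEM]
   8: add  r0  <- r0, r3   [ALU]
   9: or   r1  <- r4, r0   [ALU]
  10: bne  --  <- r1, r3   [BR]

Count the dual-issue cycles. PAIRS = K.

t=0 i0:xor.ALU ; WAW r2
t=1 i1/i2:sll.ALU+mulh.MUL ; 2-wide
t=2 i3/i4:mulh.MUL+or.ALU ; 2-wide
t=3 i5:ld.MEM ; no-port MEM/MEM
t=4 i6:st.MEM ; no-port MEM/MEM
t=5 i7/i8:ld.MEM+add.ALU ; 2-wide
t=6 i9:or.ALU ; RAW r1
t=7 i10:bne.BR ; tail

PAIRS = 3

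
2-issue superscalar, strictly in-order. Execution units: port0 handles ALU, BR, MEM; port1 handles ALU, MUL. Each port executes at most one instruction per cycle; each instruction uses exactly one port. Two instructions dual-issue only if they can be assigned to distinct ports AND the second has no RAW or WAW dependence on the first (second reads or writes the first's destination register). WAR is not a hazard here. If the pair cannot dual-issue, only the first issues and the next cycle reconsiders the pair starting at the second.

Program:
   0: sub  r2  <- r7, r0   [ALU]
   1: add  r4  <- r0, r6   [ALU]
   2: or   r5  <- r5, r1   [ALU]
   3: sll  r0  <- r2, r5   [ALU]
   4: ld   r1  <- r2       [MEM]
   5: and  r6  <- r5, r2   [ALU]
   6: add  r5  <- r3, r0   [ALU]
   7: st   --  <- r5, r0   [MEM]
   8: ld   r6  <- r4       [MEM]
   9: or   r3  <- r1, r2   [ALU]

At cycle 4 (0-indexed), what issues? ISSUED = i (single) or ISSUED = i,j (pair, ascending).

ISSUED = 7

#0 head=0: sub.ALU;add.ALU i0,i1 2-wide
#1 head=2: or.ALU i2 RAW r5
#2 head=3: sll.ALU;ld.MEM i3,i4 2-wide
#3 head=5: and.ALU;add.ALU i5,i6 2-wide
#4 head=7: st.MEM i7 no-port MEM/MEM
#5 head=8: ld.MEM;or.ALU i8,i9 2-wide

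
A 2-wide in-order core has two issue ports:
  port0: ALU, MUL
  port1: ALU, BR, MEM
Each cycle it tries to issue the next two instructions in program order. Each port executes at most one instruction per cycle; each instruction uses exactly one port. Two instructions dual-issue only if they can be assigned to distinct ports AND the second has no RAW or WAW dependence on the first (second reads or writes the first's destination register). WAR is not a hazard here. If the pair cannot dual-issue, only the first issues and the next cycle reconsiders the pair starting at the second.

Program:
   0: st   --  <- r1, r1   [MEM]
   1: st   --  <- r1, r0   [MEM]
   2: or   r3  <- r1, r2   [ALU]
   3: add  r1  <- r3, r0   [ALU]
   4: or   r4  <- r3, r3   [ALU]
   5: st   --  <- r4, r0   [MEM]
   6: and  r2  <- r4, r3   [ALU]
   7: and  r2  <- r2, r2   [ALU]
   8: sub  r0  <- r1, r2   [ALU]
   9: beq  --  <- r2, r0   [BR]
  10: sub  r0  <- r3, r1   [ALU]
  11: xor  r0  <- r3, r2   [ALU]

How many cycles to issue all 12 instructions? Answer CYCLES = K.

CYCLES = 8

#0 head=0: st i0 no-port MEM/MEM
#1 head=1: st;or i1,i2 pair
#2 head=3: add;or i3,i4 pair
#3 head=5: st;and i5,i6 pair
#4 head=7: and i7 RAW r2
#5 head=8: sub i8 RAW r0
#6 head=9: beq;sub i9,i10 pair
#7 head=11: xor i11 tail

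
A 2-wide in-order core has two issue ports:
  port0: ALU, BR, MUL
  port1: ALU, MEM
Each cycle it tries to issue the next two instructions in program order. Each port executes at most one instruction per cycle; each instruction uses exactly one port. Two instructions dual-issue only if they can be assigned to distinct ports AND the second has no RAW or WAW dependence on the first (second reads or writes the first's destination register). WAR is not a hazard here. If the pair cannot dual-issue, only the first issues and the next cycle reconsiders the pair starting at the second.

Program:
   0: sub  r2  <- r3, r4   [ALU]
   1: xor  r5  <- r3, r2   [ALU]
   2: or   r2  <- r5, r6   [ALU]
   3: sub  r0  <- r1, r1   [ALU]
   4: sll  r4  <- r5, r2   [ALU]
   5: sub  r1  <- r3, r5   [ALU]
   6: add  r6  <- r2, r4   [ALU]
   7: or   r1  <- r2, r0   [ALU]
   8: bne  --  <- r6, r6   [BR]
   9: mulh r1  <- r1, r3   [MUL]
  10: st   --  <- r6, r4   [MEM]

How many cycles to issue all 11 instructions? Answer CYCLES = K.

CYCLES = 7

[0] i0  sub.ALU  -- RAW r2
[1] i1  xor.ALU  -- RAW r5
[2] i2,i3  or.ALU;sub.ALU  -- 2-wide
[3] i4,i5  sll.ALU;sub.ALU  -- 2-wide
[4] i6,i7  add.ALU;or.ALU  -- 2-wide
[5] i8  bne.BR  -- no-port BR/MUL
[6] i9,i10  mulh.MUL;st.MEM  -- 2-wide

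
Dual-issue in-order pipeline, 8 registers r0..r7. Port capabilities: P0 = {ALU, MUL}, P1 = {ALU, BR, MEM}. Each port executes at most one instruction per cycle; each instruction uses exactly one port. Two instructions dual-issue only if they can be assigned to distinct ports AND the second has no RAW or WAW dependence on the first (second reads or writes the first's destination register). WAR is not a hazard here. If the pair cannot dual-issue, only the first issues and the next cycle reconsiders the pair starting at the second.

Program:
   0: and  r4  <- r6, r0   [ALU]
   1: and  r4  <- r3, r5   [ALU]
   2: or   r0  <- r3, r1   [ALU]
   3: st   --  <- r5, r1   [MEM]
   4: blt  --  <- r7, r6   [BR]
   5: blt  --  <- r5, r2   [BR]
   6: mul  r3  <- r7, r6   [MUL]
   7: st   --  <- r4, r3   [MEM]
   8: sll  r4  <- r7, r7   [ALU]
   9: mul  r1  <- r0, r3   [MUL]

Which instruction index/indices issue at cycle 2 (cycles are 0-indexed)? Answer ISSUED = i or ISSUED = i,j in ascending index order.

ISSUED = 3

t=0 i0:and.ALU ; WAW r4
t=1 i1+i2:and.ALU/or.ALU ; pair
t=2 i3:st.MEM ; no-port MEM/BR
t=3 i4:blt.BR ; no-port BR/BR
t=4 i5+i6:blt.BR/mul.MUL ; pair
t=5 i7+i8:st.MEM/sll.ALU ; pair
t=6 i9:mul.MUL ; tail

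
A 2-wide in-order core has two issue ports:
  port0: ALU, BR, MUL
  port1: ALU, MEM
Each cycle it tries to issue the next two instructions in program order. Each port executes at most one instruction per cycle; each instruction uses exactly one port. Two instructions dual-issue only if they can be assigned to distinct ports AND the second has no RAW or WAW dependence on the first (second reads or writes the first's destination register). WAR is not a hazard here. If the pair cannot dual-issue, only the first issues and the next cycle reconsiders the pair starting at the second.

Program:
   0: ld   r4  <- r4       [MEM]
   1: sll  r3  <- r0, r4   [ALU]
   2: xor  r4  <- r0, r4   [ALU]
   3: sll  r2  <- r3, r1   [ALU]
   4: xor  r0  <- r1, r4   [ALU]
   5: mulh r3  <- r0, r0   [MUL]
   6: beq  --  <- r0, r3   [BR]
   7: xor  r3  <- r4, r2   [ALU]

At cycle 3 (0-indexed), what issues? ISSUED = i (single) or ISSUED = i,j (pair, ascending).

[0] i0  ld  -- RAW r4
[1] i1/i2  sll;xor  -- 2-wide
[2] i3/i4  sll;xor  -- 2-wide
[3] i5  mulh  -- no-port MUL/BR
[4] i6/i7  beq;xor  -- 2-wide

ISSUED = 5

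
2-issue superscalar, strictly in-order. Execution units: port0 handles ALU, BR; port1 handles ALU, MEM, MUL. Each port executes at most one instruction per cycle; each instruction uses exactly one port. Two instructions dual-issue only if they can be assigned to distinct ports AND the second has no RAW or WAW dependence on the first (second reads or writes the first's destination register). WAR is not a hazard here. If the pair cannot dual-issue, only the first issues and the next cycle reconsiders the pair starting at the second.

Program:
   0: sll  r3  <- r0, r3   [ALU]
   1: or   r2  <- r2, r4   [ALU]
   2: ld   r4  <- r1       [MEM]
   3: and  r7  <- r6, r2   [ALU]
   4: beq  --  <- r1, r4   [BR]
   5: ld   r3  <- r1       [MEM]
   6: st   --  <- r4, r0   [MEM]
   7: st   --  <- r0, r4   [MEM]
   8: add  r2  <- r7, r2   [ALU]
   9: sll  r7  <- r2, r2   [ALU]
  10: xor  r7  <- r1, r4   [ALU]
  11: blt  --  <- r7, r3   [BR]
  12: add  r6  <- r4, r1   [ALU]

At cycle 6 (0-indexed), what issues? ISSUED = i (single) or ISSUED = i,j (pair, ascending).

t=0 i0/i1:sll.ALU+or.ALU ; pair
t=1 i2/i3:ld.MEM+and.ALU ; pair
t=2 i4/i5:beq.BR+ld.MEM ; pair
t=3 i6:st.MEM ; no-port MEM/MEM
t=4 i7/i8:st.MEM+add.ALU ; pair
t=5 i9:sll.ALU ; WAW r7
t=6 i10:xor.ALU ; RAW r7
t=7 i11/i12:blt.BR+add.ALU ; pair

ISSUED = 10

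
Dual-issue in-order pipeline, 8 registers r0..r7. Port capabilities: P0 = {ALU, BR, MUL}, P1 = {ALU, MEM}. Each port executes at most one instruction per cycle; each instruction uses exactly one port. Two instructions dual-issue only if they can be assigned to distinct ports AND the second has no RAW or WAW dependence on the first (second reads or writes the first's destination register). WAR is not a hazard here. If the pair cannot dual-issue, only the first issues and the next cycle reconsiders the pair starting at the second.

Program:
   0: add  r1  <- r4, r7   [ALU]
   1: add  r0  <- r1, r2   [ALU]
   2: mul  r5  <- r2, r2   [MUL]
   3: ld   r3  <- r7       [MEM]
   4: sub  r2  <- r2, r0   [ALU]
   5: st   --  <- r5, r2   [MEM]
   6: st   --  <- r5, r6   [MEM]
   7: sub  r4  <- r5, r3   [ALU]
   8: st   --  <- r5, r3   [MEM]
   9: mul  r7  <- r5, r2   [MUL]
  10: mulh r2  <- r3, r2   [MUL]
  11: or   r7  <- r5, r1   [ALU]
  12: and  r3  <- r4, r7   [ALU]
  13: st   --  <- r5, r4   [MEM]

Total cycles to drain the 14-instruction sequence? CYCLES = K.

c0: i0 add.ALU  RAW r1
c1: i1/i2 add.ALU;mul.MUL  dual
c2: i3/i4 ld.MEM;sub.ALU  dual
c3: i5 st.MEM  no-port MEM/MEM
c4: i6/i7 st.MEM;sub.ALU  dual
c5: i8/i9 st.MEM;mul.MUL  dual
c6: i10/i11 mulh.MUL;or.ALU  dual
c7: i12/i13 and.ALU;st.MEM  dual

CYCLES = 8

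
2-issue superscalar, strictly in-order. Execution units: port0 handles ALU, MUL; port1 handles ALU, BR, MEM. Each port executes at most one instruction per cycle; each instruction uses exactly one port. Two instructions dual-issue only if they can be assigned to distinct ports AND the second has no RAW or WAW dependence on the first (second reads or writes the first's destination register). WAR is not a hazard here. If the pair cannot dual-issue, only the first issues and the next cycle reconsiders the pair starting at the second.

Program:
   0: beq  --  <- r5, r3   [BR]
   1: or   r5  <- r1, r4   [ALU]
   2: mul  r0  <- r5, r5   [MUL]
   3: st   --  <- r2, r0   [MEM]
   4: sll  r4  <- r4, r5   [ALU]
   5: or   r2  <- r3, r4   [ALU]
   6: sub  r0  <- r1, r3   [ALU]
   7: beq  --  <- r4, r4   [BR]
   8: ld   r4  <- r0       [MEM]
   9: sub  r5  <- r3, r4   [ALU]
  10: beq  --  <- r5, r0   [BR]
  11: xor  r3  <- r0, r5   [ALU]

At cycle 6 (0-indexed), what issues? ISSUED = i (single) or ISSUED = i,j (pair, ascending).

0. beq;or @i0,i1  | pair
1. mul @i2  | RAW r0
2. st;sll @i3,i4  | pair
3. or;sub @i5,i6  | pair
4. beq @i7  | no-port BR/MEM
5. ld @i8  | RAW r4
6. sub @i9  | RAW r5
7. beq;xor @i10,i11  | pair

ISSUED = 9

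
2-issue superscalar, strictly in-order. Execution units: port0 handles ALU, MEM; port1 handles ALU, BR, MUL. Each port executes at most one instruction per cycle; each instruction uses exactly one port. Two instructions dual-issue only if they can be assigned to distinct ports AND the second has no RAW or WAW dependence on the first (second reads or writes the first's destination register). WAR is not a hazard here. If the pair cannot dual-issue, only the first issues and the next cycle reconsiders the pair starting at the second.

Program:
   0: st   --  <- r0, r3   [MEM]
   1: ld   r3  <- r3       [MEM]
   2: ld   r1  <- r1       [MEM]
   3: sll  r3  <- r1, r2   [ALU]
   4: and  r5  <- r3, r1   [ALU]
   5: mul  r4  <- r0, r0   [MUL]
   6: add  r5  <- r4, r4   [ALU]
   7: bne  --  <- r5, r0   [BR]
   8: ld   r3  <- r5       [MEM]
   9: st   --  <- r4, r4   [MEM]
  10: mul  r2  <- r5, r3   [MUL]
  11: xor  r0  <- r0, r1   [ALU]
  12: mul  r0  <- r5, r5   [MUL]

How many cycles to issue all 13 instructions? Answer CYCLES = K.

CYCLES = 10

  cy0 -> i0 (st) no-port MEM/MEM
  cy1 -> i1 (ld) no-port MEM/MEM
  cy2 -> i2 (ld) RAW r1
  cy3 -> i3 (sll) RAW r3
  cy4 -> i4+i5 (and mul) 2-wide
  cy5 -> i6 (add) RAW r5
  cy6 -> i7+i8 (bne ld) 2-wide
  cy7 -> i9+i10 (st mul) 2-wide
  cy8 -> i11 (xor) WAW r0
  cy9 -> i12 (mul) tail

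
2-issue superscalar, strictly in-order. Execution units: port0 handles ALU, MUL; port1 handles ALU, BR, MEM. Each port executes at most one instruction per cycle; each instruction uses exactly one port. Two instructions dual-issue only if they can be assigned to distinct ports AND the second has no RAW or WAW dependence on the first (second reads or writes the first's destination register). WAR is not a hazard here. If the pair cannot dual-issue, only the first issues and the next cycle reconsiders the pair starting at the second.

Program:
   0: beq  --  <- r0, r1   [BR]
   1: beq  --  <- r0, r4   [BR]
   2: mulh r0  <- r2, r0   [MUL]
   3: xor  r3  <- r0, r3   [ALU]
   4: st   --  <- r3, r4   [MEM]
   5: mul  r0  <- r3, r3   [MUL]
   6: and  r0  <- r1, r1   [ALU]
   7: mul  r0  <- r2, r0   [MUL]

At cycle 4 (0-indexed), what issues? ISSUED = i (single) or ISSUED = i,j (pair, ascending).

  cy0 -> i0 (beq) no-port BR/BR
  cy1 -> i1+i2 (beq/mulh) 2-wide
  cy2 -> i3 (xor) RAW r3
  cy3 -> i4+i5 (st/mul) 2-wide
  cy4 -> i6 (and) RAW+WAW r0
  cy5 -> i7 (mul) tail

ISSUED = 6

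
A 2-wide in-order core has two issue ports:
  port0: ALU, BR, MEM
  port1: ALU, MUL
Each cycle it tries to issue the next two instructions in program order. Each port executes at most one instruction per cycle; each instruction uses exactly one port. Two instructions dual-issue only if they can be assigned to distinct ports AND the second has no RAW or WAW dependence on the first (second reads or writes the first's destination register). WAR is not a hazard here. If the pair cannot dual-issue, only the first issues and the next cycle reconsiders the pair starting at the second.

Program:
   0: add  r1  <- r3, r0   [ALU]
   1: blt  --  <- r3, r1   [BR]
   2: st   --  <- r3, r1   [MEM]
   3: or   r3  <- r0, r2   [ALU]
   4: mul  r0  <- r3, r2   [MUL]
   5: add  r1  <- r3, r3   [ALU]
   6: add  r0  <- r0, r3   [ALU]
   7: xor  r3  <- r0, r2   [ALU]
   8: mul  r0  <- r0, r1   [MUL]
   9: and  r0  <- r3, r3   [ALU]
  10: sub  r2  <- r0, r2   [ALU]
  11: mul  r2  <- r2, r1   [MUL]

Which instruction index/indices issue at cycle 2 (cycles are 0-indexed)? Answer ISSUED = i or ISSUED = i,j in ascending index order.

ISSUED = 2,3

0. add.ALU @i0  | RAW r1
1. blt.BR @i1  | no-port BR/MEM
2. st.MEM/or.ALU @i2,i3  | pair
3. mul.MUL/add.ALU @i4,i5  | pair
4. add.ALU @i6  | RAW r0
5. xor.ALU/mul.MUL @i7,i8  | pair
6. and.ALU @i9  | RAW r0
7. sub.ALU @i10  | RAW+WAW r2
8. mul.MUL @i11  | tail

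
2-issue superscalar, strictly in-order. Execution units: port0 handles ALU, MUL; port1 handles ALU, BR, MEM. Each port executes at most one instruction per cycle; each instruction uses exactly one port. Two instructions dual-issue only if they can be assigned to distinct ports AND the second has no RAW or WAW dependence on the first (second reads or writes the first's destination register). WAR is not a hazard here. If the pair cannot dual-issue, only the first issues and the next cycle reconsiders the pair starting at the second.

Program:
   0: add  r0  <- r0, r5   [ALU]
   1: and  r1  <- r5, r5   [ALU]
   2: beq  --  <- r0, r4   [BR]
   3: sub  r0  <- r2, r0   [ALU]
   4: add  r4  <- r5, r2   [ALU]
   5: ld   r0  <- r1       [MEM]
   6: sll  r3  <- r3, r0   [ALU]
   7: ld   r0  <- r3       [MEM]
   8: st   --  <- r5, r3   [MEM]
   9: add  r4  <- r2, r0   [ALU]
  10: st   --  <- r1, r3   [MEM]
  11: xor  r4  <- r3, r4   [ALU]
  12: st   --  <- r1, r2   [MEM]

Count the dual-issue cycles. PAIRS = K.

c0: i0,i1 add.ALU;and.ALU  2-wide
c1: i2,i3 beq.BR;sub.ALU  2-wide
c2: i4,i5 add.ALU;ld.MEM  2-wide
c3: i6 sll.ALU  RAW r3
c4: i7 ld.MEM  no-port MEM/MEM
c5: i8,i9 st.MEM;add.ALU  2-wide
c6: i10,i11 st.MEM;xor.ALU  2-wide
c7: i12 st.MEM  tail

PAIRS = 5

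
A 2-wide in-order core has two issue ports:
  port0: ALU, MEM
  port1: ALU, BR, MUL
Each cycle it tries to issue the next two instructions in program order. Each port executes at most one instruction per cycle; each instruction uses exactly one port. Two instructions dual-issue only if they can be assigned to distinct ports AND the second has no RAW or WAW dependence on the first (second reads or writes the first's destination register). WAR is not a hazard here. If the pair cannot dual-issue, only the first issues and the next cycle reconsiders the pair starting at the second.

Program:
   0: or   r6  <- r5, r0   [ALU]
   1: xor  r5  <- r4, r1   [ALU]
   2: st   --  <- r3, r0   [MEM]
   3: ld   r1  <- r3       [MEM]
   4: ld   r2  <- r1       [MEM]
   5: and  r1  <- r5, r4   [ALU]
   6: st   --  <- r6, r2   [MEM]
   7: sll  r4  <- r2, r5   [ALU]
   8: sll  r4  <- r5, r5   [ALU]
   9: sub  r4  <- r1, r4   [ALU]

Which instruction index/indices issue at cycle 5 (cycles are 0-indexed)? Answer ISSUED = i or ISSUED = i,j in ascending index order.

[0] i0,i1  or xor  -- dual
[1] i2  st  -- no-port MEM/MEM
[2] i3  ld  -- no-port MEM/MEM
[3] i4,i5  ld and  -- dual
[4] i6,i7  st sll  -- dual
[5] i8  sll  -- RAW+WAW r4
[6] i9  sub  -- tail

ISSUED = 8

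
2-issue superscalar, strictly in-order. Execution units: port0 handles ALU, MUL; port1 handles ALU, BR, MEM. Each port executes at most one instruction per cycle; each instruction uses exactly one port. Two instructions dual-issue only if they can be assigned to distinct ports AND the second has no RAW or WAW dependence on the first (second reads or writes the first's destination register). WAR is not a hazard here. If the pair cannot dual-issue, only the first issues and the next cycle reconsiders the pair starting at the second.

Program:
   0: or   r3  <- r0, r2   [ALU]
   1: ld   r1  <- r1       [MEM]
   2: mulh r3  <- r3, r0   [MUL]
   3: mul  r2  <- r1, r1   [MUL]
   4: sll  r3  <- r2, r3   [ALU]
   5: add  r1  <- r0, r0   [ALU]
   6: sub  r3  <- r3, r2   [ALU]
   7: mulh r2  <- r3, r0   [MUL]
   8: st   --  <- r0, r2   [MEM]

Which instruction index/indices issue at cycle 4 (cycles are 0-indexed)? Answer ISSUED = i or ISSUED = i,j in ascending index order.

  cy0 -> i0/i1 (or/ld) pair
  cy1 -> i2 (mulh) no-port MUL/MUL
  cy2 -> i3 (mul) RAW r2
  cy3 -> i4/i5 (sll/add) pair
  cy4 -> i6 (sub) RAW r3
  cy5 -> i7 (mulh) RAW r2
  cy6 -> i8 (st) tail

ISSUED = 6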